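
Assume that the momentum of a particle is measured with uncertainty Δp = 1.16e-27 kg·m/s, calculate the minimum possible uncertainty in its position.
45.456 nm

Using the Heisenberg uncertainty principle:
ΔxΔp ≥ ℏ/2

The minimum uncertainty in position is:
Δx_min = ℏ/(2Δp)
Δx_min = (1.055e-34 J·s) / (2 × 1.160e-27 kg·m/s)
Δx_min = 4.546e-08 m = 45.456 nm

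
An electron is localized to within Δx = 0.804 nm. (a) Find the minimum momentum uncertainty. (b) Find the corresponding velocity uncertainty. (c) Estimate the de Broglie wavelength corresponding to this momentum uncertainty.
(a) Δp_min = 6.558 × 10^-26 kg·m/s
(b) Δv_min = 71.995 km/s
(c) λ_dB = 10.103 nm

Step-by-step:

(a) From the uncertainty principle:
Δp_min = ℏ/(2Δx) = (1.055e-34 J·s)/(2 × 8.040e-10 m) = 6.558e-26 kg·m/s

(b) The velocity uncertainty:
Δv = Δp/m = (6.558e-26 kg·m/s)/(9.109e-31 kg) = 7.199e+04 m/s = 71.995 km/s

(c) The de Broglie wavelength for this momentum:
λ = h/p = (6.626e-34 J·s)/(6.558e-26 kg·m/s) = 1.010e-08 m = 10.103 nm

Note: The de Broglie wavelength is comparable to the localization size, as expected from wave-particle duality.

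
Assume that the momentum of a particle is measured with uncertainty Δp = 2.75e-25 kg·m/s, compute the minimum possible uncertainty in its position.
191.740 pm

Using the Heisenberg uncertainty principle:
ΔxΔp ≥ ℏ/2

The minimum uncertainty in position is:
Δx_min = ℏ/(2Δp)
Δx_min = (1.055e-34 J·s) / (2 × 2.750e-25 kg·m/s)
Δx_min = 1.917e-10 m = 191.740 pm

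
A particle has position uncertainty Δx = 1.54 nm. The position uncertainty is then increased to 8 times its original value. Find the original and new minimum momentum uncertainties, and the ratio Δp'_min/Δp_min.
Original Δp_min = 3.424 × 10^-26 kg·m/s; new Δp'_min = 4.280 × 10^-27 kg·m/s; ratio Δp'_min/Δp_min = 1/8.

From the uncertainty principle ΔxΔp ≥ ℏ/2, the minimum momentum uncertainty is Δp_min = ℏ/(2Δx).

Original (Δx = 1.54 nm = 1.540e-09 m):
Δp_min = (1.055e-34 J·s)/(2 × 1.540e-09 m) = 3.424e-26 kg·m/s

When Δx → 8Δx:
Δp'_min = ℏ/(2 × 8Δx) = (1/8) × ℏ/(2Δx) = (1/8) × Δp_min
Δp'_min = 1/8 × 3.424e-26 kg·m/s = 4.280e-27 kg·m/s

Since Δp_min ∝ 1/Δx, when Δx is increased to 8 times its original value, Δp_min decreases to 1/8 of its original value.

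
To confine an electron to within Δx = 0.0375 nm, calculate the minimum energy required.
6.773 eV

Localizing a particle requires giving it sufficient momentum uncertainty:

1. From uncertainty principle: Δp ≥ ℏ/(2Δx)
   Δp_min = (1.055e-34 J·s) / (2 × 3.750e-11 m)
   Δp_min = 1.406e-24 kg·m/s

2. This momentum uncertainty corresponds to kinetic energy:
   KE ≈ (Δp)²/(2m) = (1.406e-24)²/(2 × 9.109e-31 kg)
   KE = 1.085e-18 J = 6.773 eV

Tighter localization requires more energy.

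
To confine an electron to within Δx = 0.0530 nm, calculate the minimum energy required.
3.391 eV

Localizing a particle requires giving it sufficient momentum uncertainty:

1. From uncertainty principle: Δp ≥ ℏ/(2Δx)
   Δp_min = (1.055e-34 J·s) / (2 × 5.300e-11 m)
   Δp_min = 9.949e-25 kg·m/s

2. This momentum uncertainty corresponds to kinetic energy:
   KE ≈ (Δp)²/(2m) = (9.949e-25)²/(2 × 9.109e-31 kg)
   KE = 5.433e-19 J = 3.391 eV

Tighter localization requires more energy.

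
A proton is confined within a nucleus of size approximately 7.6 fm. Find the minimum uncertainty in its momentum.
6.938 × 10^-21 kg·m/s

Using the Heisenberg uncertainty principle:
ΔxΔp ≥ ℏ/2

With Δx ≈ L = 7.600e-15 m (the confinement size):
Δp_min = ℏ/(2Δx)
Δp_min = (1.055e-34 J·s) / (2 × 7.600e-15 m)
Δp_min = 6.938e-21 kg·m/s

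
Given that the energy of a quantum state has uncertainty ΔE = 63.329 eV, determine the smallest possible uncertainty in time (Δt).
5.197 as

Using the energy-time uncertainty principle:
ΔEΔt ≥ ℏ/2

The minimum uncertainty in time is:
Δt_min = ℏ/(2ΔE)
Δt_min = (1.055e-34 J·s) / (2 × 1.015e-17 J)
Δt_min = 5.197e-18 s = 5.197 as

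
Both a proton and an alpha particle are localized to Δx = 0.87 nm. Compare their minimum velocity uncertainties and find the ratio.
The proton has the larger minimum velocity uncertainty, by a ratio of 4.0.

For both particles, Δp_min = ℏ/(2Δx) = 6.061e-26 kg·m/s (same for both).

The velocity uncertainty is Δv = Δp/m:
- proton: Δv = 6.061e-26 / 1.673e-27 = 3.624e+01 m/s = 36.235 m/s
- alpha particle: Δv = 6.061e-26 / 6.645e-27 = 9.121e+00 m/s = 9.121 m/s

Ratio: 3.624e+01 / 9.121e+00 = 4.0

The lighter particle has larger velocity uncertainty because Δv ∝ 1/m.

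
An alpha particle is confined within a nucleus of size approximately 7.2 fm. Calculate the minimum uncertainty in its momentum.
7.323 × 10^-21 kg·m/s

Using the Heisenberg uncertainty principle:
ΔxΔp ≥ ℏ/2

With Δx ≈ L = 7.200e-15 m (the confinement size):
Δp_min = ℏ/(2Δx)
Δp_min = (1.055e-34 J·s) / (2 × 7.200e-15 m)
Δp_min = 7.323e-21 kg·m/s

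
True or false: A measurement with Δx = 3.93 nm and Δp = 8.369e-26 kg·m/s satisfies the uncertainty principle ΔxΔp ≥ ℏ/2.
Yes, it satisfies the uncertainty principle.

Calculate the product ΔxΔp:
ΔxΔp = (3.930e-09 m) × (8.369e-26 kg·m/s)
ΔxΔp = 3.289e-34 J·s

Compare to the minimum allowed value ℏ/2:
ℏ/2 = 5.273e-35 J·s

Since ΔxΔp = 3.289e-34 J·s ≥ 5.273e-35 J·s = ℏ/2,
the measurement satisfies the uncertainty principle.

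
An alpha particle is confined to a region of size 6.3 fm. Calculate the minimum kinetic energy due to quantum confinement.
32.900 keV

Using the uncertainty principle:

1. Position uncertainty: Δx ≈ 6.300e-15 m
2. Minimum momentum uncertainty: Δp = ℏ/(2Δx) = 8.370e-21 kg·m/s
3. Minimum kinetic energy:
   KE = (Δp)²/(2m) = (8.370e-21)²/(2 × 6.645e-27 kg)
   KE = 5.271e-15 J = 32.900 keV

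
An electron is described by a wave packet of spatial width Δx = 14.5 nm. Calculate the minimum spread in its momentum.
3.636 × 10^-27 kg·m/s

For a wave packet, the spatial width Δx and momentum spread Δp are related by the uncertainty principle:
ΔxΔp ≥ ℏ/2

The minimum momentum spread is:
Δp_min = ℏ/(2Δx)
Δp_min = (1.055e-34 J·s) / (2 × 1.450e-08 m)
Δp_min = 3.636e-27 kg·m/s

A wave packet cannot have both a well-defined position and well-defined momentum.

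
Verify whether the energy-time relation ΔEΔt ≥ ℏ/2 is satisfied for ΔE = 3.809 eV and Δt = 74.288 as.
No, it violates the uncertainty relation.

Calculate the product ΔEΔt:
ΔE = 3.809 eV = 6.103e-19 J
ΔEΔt = (6.103e-19 J) × (7.429e-17 s)
ΔEΔt = 4.534e-35 J·s

Compare to the minimum allowed value ℏ/2:
ℏ/2 = 5.273e-35 J·s

Since ΔEΔt = 4.534e-35 J·s < 5.273e-35 J·s = ℏ/2,
this violates the uncertainty relation.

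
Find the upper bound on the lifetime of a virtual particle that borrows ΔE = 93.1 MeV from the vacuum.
3.535 ys

Using the energy-time uncertainty principle:
ΔEΔt ≥ ℏ/2

For a virtual particle borrowing energy ΔE, the maximum lifetime is:
Δt_max = ℏ/(2ΔE)

Converting energy:
ΔE = 93.1 MeV = 1.492e-11 J

Δt_max = (1.055e-34 J·s) / (2 × 1.492e-11 J)
Δt_max = 3.535e-24 s = 3.535 ys

Virtual particles with higher borrowed energy exist for shorter times.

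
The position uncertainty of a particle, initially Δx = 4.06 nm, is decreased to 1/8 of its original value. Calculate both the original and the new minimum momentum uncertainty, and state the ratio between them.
Original Δp_min = 1.299 × 10^-26 kg·m/s; new Δp'_min = 1.039 × 10^-25 kg·m/s; ratio Δp'_min/Δp_min = 8.

From the uncertainty principle ΔxΔp ≥ ℏ/2, the minimum momentum uncertainty is Δp_min = ℏ/(2Δx).

Original (Δx = 4.06 nm = 4.060e-09 m):
Δp_min = (1.055e-34 J·s)/(2 × 4.060e-09 m) = 1.299e-26 kg·m/s

When Δx → (1/8)Δx:
Δp'_min = ℏ/(2 × (1/8)Δx) = 8 × ℏ/(2Δx) = 8 × Δp_min
Δp'_min = 8 × 1.299e-26 kg·m/s = 1.039e-25 kg·m/s

Since Δp_min ∝ 1/Δx, when Δx is decreased to 1/8 of its original value, Δp_min increases to 8 times its original value.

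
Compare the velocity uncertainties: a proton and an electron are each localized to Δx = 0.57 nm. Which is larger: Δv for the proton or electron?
The electron has the larger minimum velocity uncertainty, by a ratio of 1836.2.

For both particles, Δp_min = ℏ/(2Δx) = 9.251e-26 kg·m/s (same for both).

The velocity uncertainty is Δv = Δp/m:
- proton: Δv = 9.251e-26 / 1.673e-27 = 5.531e+01 m/s = 55.306 m/s
- electron: Δv = 9.251e-26 / 9.109e-31 = 1.016e+05 m/s = 101.551 km/s

Ratio: 1.016e+05 / 5.531e+01 = 1836.2

The lighter particle has larger velocity uncertainty because Δv ∝ 1/m.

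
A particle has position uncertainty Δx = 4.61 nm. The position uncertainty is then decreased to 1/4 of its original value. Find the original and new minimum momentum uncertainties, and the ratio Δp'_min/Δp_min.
Original Δp_min = 1.144 × 10^-26 kg·m/s; new Δp'_min = 4.575 × 10^-26 kg·m/s; ratio Δp'_min/Δp_min = 4.

From the uncertainty principle ΔxΔp ≥ ℏ/2, the minimum momentum uncertainty is Δp_min = ℏ/(2Δx).

Original (Δx = 4.61 nm = 4.610e-09 m):
Δp_min = (1.055e-34 J·s)/(2 × 4.610e-09 m) = 1.144e-26 kg·m/s

When Δx → (1/4)Δx:
Δp'_min = ℏ/(2 × (1/4)Δx) = 4 × ℏ/(2Δx) = 4 × Δp_min
Δp'_min = 4 × 1.144e-26 kg·m/s = 4.575e-26 kg·m/s

Since Δp_min ∝ 1/Δx, when Δx is decreased to 1/4 of its original value, Δp_min increases to 4 times its original value.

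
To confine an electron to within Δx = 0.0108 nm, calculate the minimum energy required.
81.661 eV

Localizing a particle requires giving it sufficient momentum uncertainty:

1. From uncertainty principle: Δp ≥ ℏ/(2Δx)
   Δp_min = (1.055e-34 J·s) / (2 × 1.080e-11 m)
   Δp_min = 4.882e-24 kg·m/s

2. This momentum uncertainty corresponds to kinetic energy:
   KE ≈ (Δp)²/(2m) = (4.882e-24)²/(2 × 9.109e-31 kg)
   KE = 1.308e-17 J = 81.661 eV

Tighter localization requires more energy.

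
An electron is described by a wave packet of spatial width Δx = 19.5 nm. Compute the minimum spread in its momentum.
2.704 × 10^-27 kg·m/s

For a wave packet, the spatial width Δx and momentum spread Δp are related by the uncertainty principle:
ΔxΔp ≥ ℏ/2

The minimum momentum spread is:
Δp_min = ℏ/(2Δx)
Δp_min = (1.055e-34 J·s) / (2 × 1.950e-08 m)
Δp_min = 2.704e-27 kg·m/s

A wave packet cannot have both a well-defined position and well-defined momentum.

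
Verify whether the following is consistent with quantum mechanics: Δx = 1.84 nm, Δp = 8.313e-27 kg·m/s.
No, it violates the uncertainty principle (impossible measurement).

Calculate the product ΔxΔp:
ΔxΔp = (1.840e-09 m) × (8.313e-27 kg·m/s)
ΔxΔp = 1.530e-35 J·s

Compare to the minimum allowed value ℏ/2:
ℏ/2 = 5.273e-35 J·s

Since ΔxΔp = 1.530e-35 J·s < 5.273e-35 J·s = ℏ/2,
the measurement violates the uncertainty principle.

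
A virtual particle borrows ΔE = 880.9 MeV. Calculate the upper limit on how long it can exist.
3.736 × 10^-25 s

Using the energy-time uncertainty principle:
ΔEΔt ≥ ℏ/2

For a virtual particle borrowing energy ΔE, the maximum lifetime is:
Δt_max = ℏ/(2ΔE)

Converting energy:
ΔE = 880.9 MeV = 1.411e-10 J

Δt_max = (1.055e-34 J·s) / (2 × 1.411e-10 J)
Δt_max = 3.736e-25 s = 3.736 × 10^-25 s

Virtual particles with higher borrowed energy exist for shorter times.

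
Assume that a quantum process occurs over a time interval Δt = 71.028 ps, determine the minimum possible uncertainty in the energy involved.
4.633 μeV

Using the energy-time uncertainty principle:
ΔEΔt ≥ ℏ/2

The minimum uncertainty in energy is:
ΔE_min = ℏ/(2Δt)
ΔE_min = (1.055e-34 J·s) / (2 × 7.103e-11 s)
ΔE_min = 7.424e-25 J = 4.633 μeV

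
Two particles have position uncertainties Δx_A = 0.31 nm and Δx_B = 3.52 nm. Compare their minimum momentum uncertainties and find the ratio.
Particle A has the larger minimum momentum uncertainty, by a factor of 11.35.

For each particle, the minimum momentum uncertainty is Δp_min = ℏ/(2Δx):

Particle A: Δp_A = ℏ/(2×3.100e-10 m) = 1.701e-25 kg·m/s
Particle B: Δp_B = ℏ/(2×3.520e-09 m) = 1.498e-26 kg·m/s

Ratio: Δp_A/Δp_B = 11.35

Since Δp_min ∝ 1/Δx, the particle with smaller position uncertainty (A) has larger momentum uncertainty.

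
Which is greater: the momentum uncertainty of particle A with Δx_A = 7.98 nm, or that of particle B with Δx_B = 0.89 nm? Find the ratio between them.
Particle B has the larger minimum momentum uncertainty, by a factor of 8.97.

For each particle, the minimum momentum uncertainty is Δp_min = ℏ/(2Δx):

Particle A: Δp_A = ℏ/(2×7.980e-09 m) = 6.608e-27 kg·m/s
Particle B: Δp_B = ℏ/(2×8.900e-10 m) = 5.925e-26 kg·m/s

Ratio: Δp_B/Δp_A = 8.97

Since Δp_min ∝ 1/Δx, the particle with smaller position uncertainty (B) has larger momentum uncertainty.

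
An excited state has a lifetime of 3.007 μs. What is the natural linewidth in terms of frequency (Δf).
26.464 kHz

Using the energy-time uncertainty principle and E = hf:
ΔEΔt ≥ ℏ/2
hΔf·Δt ≥ ℏ/2

The minimum frequency uncertainty is:
Δf = ℏ/(2hτ) = 1/(4πτ)
Δf = 1/(4π × 3.007e-06 s)
Δf = 2.646e+04 Hz = 26.464 kHz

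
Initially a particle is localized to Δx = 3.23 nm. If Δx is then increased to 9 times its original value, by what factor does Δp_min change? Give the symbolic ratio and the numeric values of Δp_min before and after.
Original Δp_min = 1.632 × 10^-26 kg·m/s; new Δp'_min = 1.814 × 10^-27 kg·m/s; ratio Δp'_min/Δp_min = 1/9.

From the uncertainty principle ΔxΔp ≥ ℏ/2, the minimum momentum uncertainty is Δp_min = ℏ/(2Δx).

Original (Δx = 3.23 nm = 3.230e-09 m):
Δp_min = (1.055e-34 J·s)/(2 × 3.230e-09 m) = 1.632e-26 kg·m/s

When Δx → 9Δx:
Δp'_min = ℏ/(2 × 9Δx) = (1/9) × ℏ/(2Δx) = (1/9) × Δp_min
Δp'_min = 1/9 × 1.632e-26 kg·m/s = 1.814e-27 kg·m/s

Since Δp_min ∝ 1/Δx, when Δx is increased to 9 times its original value, Δp_min decreases to 1/9 of its original value.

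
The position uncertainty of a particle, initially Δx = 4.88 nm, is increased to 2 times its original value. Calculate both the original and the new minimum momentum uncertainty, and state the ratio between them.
Original Δp_min = 1.081 × 10^-26 kg·m/s; new Δp'_min = 5.403 × 10^-27 kg·m/s; ratio Δp'_min/Δp_min = 1/2.

From the uncertainty principle ΔxΔp ≥ ℏ/2, the minimum momentum uncertainty is Δp_min = ℏ/(2Δx).

Original (Δx = 4.88 nm = 4.880e-09 m):
Δp_min = (1.055e-34 J·s)/(2 × 4.880e-09 m) = 1.081e-26 kg·m/s

When Δx → 2Δx:
Δp'_min = ℏ/(2 × 2Δx) = (1/2) × ℏ/(2Δx) = (1/2) × Δp_min
Δp'_min = 1/2 × 1.081e-26 kg·m/s = 5.403e-27 kg·m/s

Since Δp_min ∝ 1/Δx, when Δx is increased to 2 times its original value, Δp_min decreases to 1/2 of its original value.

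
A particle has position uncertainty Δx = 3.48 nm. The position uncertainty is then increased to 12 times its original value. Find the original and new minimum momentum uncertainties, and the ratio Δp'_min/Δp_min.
Original Δp_min = 1.515 × 10^-26 kg·m/s; new Δp'_min = 1.263 × 10^-27 kg·m/s; ratio Δp'_min/Δp_min = 1/12.

From the uncertainty principle ΔxΔp ≥ ℏ/2, the minimum momentum uncertainty is Δp_min = ℏ/(2Δx).

Original (Δx = 3.48 nm = 3.480e-09 m):
Δp_min = (1.055e-34 J·s)/(2 × 3.480e-09 m) = 1.515e-26 kg·m/s

When Δx → 12Δx:
Δp'_min = ℏ/(2 × 12Δx) = (1/12) × ℏ/(2Δx) = (1/12) × Δp_min
Δp'_min = 1/12 × 1.515e-26 kg·m/s = 1.263e-27 kg·m/s

Since Δp_min ∝ 1/Δx, when Δx is increased to 12 times its original value, Δp_min decreases to 1/12 of its original value.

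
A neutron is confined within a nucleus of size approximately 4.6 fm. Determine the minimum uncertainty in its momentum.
1.146 × 10^-20 kg·m/s

Using the Heisenberg uncertainty principle:
ΔxΔp ≥ ℏ/2

With Δx ≈ L = 4.600e-15 m (the confinement size):
Δp_min = ℏ/(2Δx)
Δp_min = (1.055e-34 J·s) / (2 × 4.600e-15 m)
Δp_min = 1.146e-20 kg·m/s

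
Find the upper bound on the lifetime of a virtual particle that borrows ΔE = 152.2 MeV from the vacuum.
2.162 ys

Using the energy-time uncertainty principle:
ΔEΔt ≥ ℏ/2

For a virtual particle borrowing energy ΔE, the maximum lifetime is:
Δt_max = ℏ/(2ΔE)

Converting energy:
ΔE = 152.2 MeV = 2.439e-11 J

Δt_max = (1.055e-34 J·s) / (2 × 2.439e-11 J)
Δt_max = 2.162e-24 s = 2.162 ys

Virtual particles with higher borrowed energy exist for shorter times.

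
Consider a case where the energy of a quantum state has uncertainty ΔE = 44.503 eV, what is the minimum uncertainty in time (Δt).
7.395 as

Using the energy-time uncertainty principle:
ΔEΔt ≥ ℏ/2

The minimum uncertainty in time is:
Δt_min = ℏ/(2ΔE)
Δt_min = (1.055e-34 J·s) / (2 × 7.130e-18 J)
Δt_min = 7.395e-18 s = 7.395 as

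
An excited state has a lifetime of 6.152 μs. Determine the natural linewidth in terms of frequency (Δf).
12.935 kHz

Using the energy-time uncertainty principle and E = hf:
ΔEΔt ≥ ℏ/2
hΔf·Δt ≥ ℏ/2

The minimum frequency uncertainty is:
Δf = ℏ/(2hτ) = 1/(4πτ)
Δf = 1/(4π × 6.152e-06 s)
Δf = 1.294e+04 Hz = 12.935 kHz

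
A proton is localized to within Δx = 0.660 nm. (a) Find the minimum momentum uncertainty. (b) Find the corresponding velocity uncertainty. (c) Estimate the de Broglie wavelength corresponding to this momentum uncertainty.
(a) Δp_min = 7.989 × 10^-26 kg·m/s
(b) Δv_min = 47.764 m/s
(c) λ_dB = 8.294 nm

Step-by-step:

(a) From the uncertainty principle:
Δp_min = ℏ/(2Δx) = (1.055e-34 J·s)/(2 × 6.600e-10 m) = 7.989e-26 kg·m/s

(b) The velocity uncertainty:
Δv = Δp/m = (7.989e-26 kg·m/s)/(1.673e-27 kg) = 4.776e+01 m/s = 47.764 m/s

(c) The de Broglie wavelength for this momentum:
λ = h/p = (6.626e-34 J·s)/(7.989e-26 kg·m/s) = 8.294e-09 m = 8.294 nm

Note: The de Broglie wavelength is comparable to the localization size, as expected from wave-particle duality.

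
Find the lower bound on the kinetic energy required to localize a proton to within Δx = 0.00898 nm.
64.328 meV

Localizing a particle requires giving it sufficient momentum uncertainty:

1. From uncertainty principle: Δp ≥ ℏ/(2Δx)
   Δp_min = (1.055e-34 J·s) / (2 × 8.980e-12 m)
   Δp_min = 5.872e-24 kg·m/s

2. This momentum uncertainty corresponds to kinetic energy:
   KE ≈ (Δp)²/(2m) = (5.872e-24)²/(2 × 1.673e-27 kg)
   KE = 1.031e-20 J = 64.328 meV

Tighter localization requires more energy.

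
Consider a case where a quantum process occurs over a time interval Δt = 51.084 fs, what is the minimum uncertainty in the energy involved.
6.442 meV

Using the energy-time uncertainty principle:
ΔEΔt ≥ ℏ/2

The minimum uncertainty in energy is:
ΔE_min = ℏ/(2Δt)
ΔE_min = (1.055e-34 J·s) / (2 × 5.108e-14 s)
ΔE_min = 1.032e-21 J = 6.442 meV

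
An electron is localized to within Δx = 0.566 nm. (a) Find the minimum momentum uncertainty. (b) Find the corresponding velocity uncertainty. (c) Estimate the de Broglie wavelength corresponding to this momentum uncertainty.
(a) Δp_min = 9.316 × 10^-26 kg·m/s
(b) Δv_min = 102.268 km/s
(c) λ_dB = 7.113 nm

Step-by-step:

(a) From the uncertainty principle:
Δp_min = ℏ/(2Δx) = (1.055e-34 J·s)/(2 × 5.660e-10 m) = 9.316e-26 kg·m/s

(b) The velocity uncertainty:
Δv = Δp/m = (9.316e-26 kg·m/s)/(9.109e-31 kg) = 1.023e+05 m/s = 102.268 km/s

(c) The de Broglie wavelength for this momentum:
λ = h/p = (6.626e-34 J·s)/(9.316e-26 kg·m/s) = 7.113e-09 m = 7.113 nm

Note: The de Broglie wavelength is comparable to the localization size, as expected from wave-particle duality.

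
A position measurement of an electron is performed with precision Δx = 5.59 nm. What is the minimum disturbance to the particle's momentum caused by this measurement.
9.433 × 10^-27 kg·m/s

The uncertainty principle implies that measuring position disturbs momentum:
ΔxΔp ≥ ℏ/2

When we measure position with precision Δx, we necessarily introduce a momentum uncertainty:
Δp ≥ ℏ/(2Δx)
Δp_min = (1.055e-34 J·s) / (2 × 5.590e-09 m)
Δp_min = 9.433e-27 kg·m/s

The more precisely we measure position, the greater the momentum disturbance.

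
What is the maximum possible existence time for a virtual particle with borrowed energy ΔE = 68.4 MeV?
4.811 ys

Using the energy-time uncertainty principle:
ΔEΔt ≥ ℏ/2

For a virtual particle borrowing energy ΔE, the maximum lifetime is:
Δt_max = ℏ/(2ΔE)

Converting energy:
ΔE = 68.4 MeV = 1.096e-11 J

Δt_max = (1.055e-34 J·s) / (2 × 1.096e-11 J)
Δt_max = 4.811e-24 s = 4.811 ys

Virtual particles with higher borrowed energy exist for shorter times.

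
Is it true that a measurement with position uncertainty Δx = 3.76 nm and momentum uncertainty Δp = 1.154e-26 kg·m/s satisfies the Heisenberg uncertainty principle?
No, it violates the uncertainty principle (impossible measurement).

Calculate the product ΔxΔp:
ΔxΔp = (3.760e-09 m) × (1.154e-26 kg·m/s)
ΔxΔp = 4.339e-35 J·s

Compare to the minimum allowed value ℏ/2:
ℏ/2 = 5.273e-35 J·s

Since ΔxΔp = 4.339e-35 J·s < 5.273e-35 J·s = ℏ/2,
the measurement violates the uncertainty principle.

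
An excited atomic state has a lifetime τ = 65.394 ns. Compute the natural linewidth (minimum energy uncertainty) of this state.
5.033 neV

Using the energy-time uncertainty principle:
ΔEΔt ≥ ℏ/2

The lifetime τ represents the time uncertainty Δt.
The natural linewidth (minimum energy uncertainty) is:

ΔE = ℏ/(2τ)
ΔE = (1.055e-34 J·s) / (2 × 6.539e-08 s)
ΔE = 8.063e-28 J = 5.033 neV

This natural linewidth limits the precision of spectroscopic measurements.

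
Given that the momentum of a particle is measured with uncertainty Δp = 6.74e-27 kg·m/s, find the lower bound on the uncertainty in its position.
7.823 nm

Using the Heisenberg uncertainty principle:
ΔxΔp ≥ ℏ/2

The minimum uncertainty in position is:
Δx_min = ℏ/(2Δp)
Δx_min = (1.055e-34 J·s) / (2 × 6.740e-27 kg·m/s)
Δx_min = 7.823e-09 m = 7.823 nm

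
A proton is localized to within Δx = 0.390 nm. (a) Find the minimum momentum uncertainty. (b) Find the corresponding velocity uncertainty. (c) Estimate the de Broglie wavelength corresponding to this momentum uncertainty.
(a) Δp_min = 1.352 × 10^-25 kg·m/s
(b) Δv_min = 80.832 m/s
(c) λ_dB = 4.901 nm

Step-by-step:

(a) From the uncertainty principle:
Δp_min = ℏ/(2Δx) = (1.055e-34 J·s)/(2 × 3.900e-10 m) = 1.352e-25 kg·m/s

(b) The velocity uncertainty:
Δv = Δp/m = (1.352e-25 kg·m/s)/(1.673e-27 kg) = 8.083e+01 m/s = 80.832 m/s

(c) The de Broglie wavelength for this momentum:
λ = h/p = (6.626e-34 J·s)/(1.352e-25 kg·m/s) = 4.901e-09 m = 4.901 nm

Note: The de Broglie wavelength is comparable to the localization size, as expected from wave-particle duality.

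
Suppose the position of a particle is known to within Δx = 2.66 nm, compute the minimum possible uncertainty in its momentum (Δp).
1.982 × 10^-26 kg·m/s

Using the Heisenberg uncertainty principle:
ΔxΔp ≥ ℏ/2

The minimum uncertainty in momentum is:
Δp_min = ℏ/(2Δx)
Δp_min = (1.055e-34 J·s) / (2 × 2.660e-09 m)
Δp_min = 1.982e-26 kg·m/s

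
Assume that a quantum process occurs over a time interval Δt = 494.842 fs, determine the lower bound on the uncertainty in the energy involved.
665.073 μeV

Using the energy-time uncertainty principle:
ΔEΔt ≥ ℏ/2

The minimum uncertainty in energy is:
ΔE_min = ℏ/(2Δt)
ΔE_min = (1.055e-34 J·s) / (2 × 4.948e-13 s)
ΔE_min = 1.066e-22 J = 665.073 μeV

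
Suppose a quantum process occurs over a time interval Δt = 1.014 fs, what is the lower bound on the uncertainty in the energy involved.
324.562 meV

Using the energy-time uncertainty principle:
ΔEΔt ≥ ℏ/2

The minimum uncertainty in energy is:
ΔE_min = ℏ/(2Δt)
ΔE_min = (1.055e-34 J·s) / (2 × 1.014e-15 s)
ΔE_min = 5.200e-20 J = 324.562 meV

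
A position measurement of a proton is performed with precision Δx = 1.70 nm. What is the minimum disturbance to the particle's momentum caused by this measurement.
3.102 × 10^-26 kg·m/s

The uncertainty principle implies that measuring position disturbs momentum:
ΔxΔp ≥ ℏ/2

When we measure position with precision Δx, we necessarily introduce a momentum uncertainty:
Δp ≥ ℏ/(2Δx)
Δp_min = (1.055e-34 J·s) / (2 × 1.700e-09 m)
Δp_min = 3.102e-26 kg·m/s

The more precisely we measure position, the greater the momentum disturbance.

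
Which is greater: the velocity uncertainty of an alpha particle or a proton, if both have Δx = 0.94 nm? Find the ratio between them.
The proton has the larger minimum velocity uncertainty, by a ratio of 4.0.

For both particles, Δp_min = ℏ/(2Δx) = 5.609e-26 kg·m/s (same for both).

The velocity uncertainty is Δv = Δp/m:
- alpha particle: Δv = 5.609e-26 / 6.645e-27 = 8.442e+00 m/s = 8.442 m/s
- proton: Δv = 5.609e-26 / 1.673e-27 = 3.354e+01 m/s = 33.537 m/s

Ratio: 3.354e+01 / 8.442e+00 = 4.0

The lighter particle has larger velocity uncertainty because Δv ∝ 1/m.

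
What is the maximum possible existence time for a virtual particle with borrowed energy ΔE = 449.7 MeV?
7.318 × 10^-25 s

Using the energy-time uncertainty principle:
ΔEΔt ≥ ℏ/2

For a virtual particle borrowing energy ΔE, the maximum lifetime is:
Δt_max = ℏ/(2ΔE)

Converting energy:
ΔE = 449.7 MeV = 7.205e-11 J

Δt_max = (1.055e-34 J·s) / (2 × 7.205e-11 J)
Δt_max = 7.318e-25 s = 7.318 × 10^-25 s

Virtual particles with higher borrowed energy exist for shorter times.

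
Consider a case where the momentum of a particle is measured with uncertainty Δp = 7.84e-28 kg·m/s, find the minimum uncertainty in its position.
67.256 nm

Using the Heisenberg uncertainty principle:
ΔxΔp ≥ ℏ/2

The minimum uncertainty in position is:
Δx_min = ℏ/(2Δp)
Δx_min = (1.055e-34 J·s) / (2 × 7.840e-28 kg·m/s)
Δx_min = 6.726e-08 m = 67.256 nm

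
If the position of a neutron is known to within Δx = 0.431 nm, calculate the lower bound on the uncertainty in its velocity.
73.042 m/s

Using the Heisenberg uncertainty principle and Δp = mΔv:
ΔxΔp ≥ ℏ/2
Δx(mΔv) ≥ ℏ/2

The minimum uncertainty in velocity is:
Δv_min = ℏ/(2mΔx)
Δv_min = (1.055e-34 J·s) / (2 × 1.675e-27 kg × 4.310e-10 m)
Δv_min = 7.304e+01 m/s = 73.042 m/s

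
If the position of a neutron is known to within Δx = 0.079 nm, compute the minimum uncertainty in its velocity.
398.495 m/s

Using the Heisenberg uncertainty principle and Δp = mΔv:
ΔxΔp ≥ ℏ/2
Δx(mΔv) ≥ ℏ/2

The minimum uncertainty in velocity is:
Δv_min = ℏ/(2mΔx)
Δv_min = (1.055e-34 J·s) / (2 × 1.675e-27 kg × 7.900e-11 m)
Δv_min = 3.985e+02 m/s = 398.495 m/s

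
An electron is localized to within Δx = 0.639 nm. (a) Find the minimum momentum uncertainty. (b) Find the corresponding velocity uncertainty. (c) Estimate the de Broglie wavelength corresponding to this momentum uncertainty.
(a) Δp_min = 8.252 × 10^-26 kg·m/s
(b) Δv_min = 90.585 km/s
(c) λ_dB = 8.030 nm

Step-by-step:

(a) From the uncertainty principle:
Δp_min = ℏ/(2Δx) = (1.055e-34 J·s)/(2 × 6.390e-10 m) = 8.252e-26 kg·m/s

(b) The velocity uncertainty:
Δv = Δp/m = (8.252e-26 kg·m/s)/(9.109e-31 kg) = 9.059e+04 m/s = 90.585 km/s

(c) The de Broglie wavelength for this momentum:
λ = h/p = (6.626e-34 J·s)/(8.252e-26 kg·m/s) = 8.030e-09 m = 8.030 nm

Note: The de Broglie wavelength is comparable to the localization size, as expected from wave-particle duality.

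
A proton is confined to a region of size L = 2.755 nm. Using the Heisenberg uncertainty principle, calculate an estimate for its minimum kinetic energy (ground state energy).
683.457 neV

Using the uncertainty principle to estimate ground state energy:

1. The position uncertainty is approximately the confinement size:
   Δx ≈ L = 2.755e-09 m

2. From ΔxΔp ≥ ℏ/2, the minimum momentum uncertainty is:
   Δp ≈ ℏ/(2L) = 1.914e-26 kg·m/s

3. The kinetic energy is approximately:
   KE ≈ (Δp)²/(2m) = (1.914e-26)²/(2 × 1.673e-27 kg)
   KE ≈ 1.095e-25 J = 683.457 neV

This is an order-of-magnitude estimate of the ground state energy.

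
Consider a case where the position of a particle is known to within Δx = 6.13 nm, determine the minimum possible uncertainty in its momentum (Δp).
8.602 × 10^-27 kg·m/s

Using the Heisenberg uncertainty principle:
ΔxΔp ≥ ℏ/2

The minimum uncertainty in momentum is:
Δp_min = ℏ/(2Δx)
Δp_min = (1.055e-34 J·s) / (2 × 6.130e-09 m)
Δp_min = 8.602e-27 kg·m/s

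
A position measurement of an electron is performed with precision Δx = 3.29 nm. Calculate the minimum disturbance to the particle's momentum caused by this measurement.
1.603 × 10^-26 kg·m/s

The uncertainty principle implies that measuring position disturbs momentum:
ΔxΔp ≥ ℏ/2

When we measure position with precision Δx, we necessarily introduce a momentum uncertainty:
Δp ≥ ℏ/(2Δx)
Δp_min = (1.055e-34 J·s) / (2 × 3.290e-09 m)
Δp_min = 1.603e-26 kg·m/s

The more precisely we measure position, the greater the momentum disturbance.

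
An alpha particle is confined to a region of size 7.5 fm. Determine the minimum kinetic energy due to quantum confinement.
23.214 keV

Using the uncertainty principle:

1. Position uncertainty: Δx ≈ 7.500e-15 m
2. Minimum momentum uncertainty: Δp = ℏ/(2Δx) = 7.030e-21 kg·m/s
3. Minimum kinetic energy:
   KE = (Δp)²/(2m) = (7.030e-21)²/(2 × 6.645e-27 kg)
   KE = 3.719e-15 J = 23.214 keV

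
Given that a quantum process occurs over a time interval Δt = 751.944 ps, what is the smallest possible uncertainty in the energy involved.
437.674 neV

Using the energy-time uncertainty principle:
ΔEΔt ≥ ℏ/2

The minimum uncertainty in energy is:
ΔE_min = ℏ/(2Δt)
ΔE_min = (1.055e-34 J·s) / (2 × 7.519e-10 s)
ΔE_min = 7.012e-26 J = 437.674 neV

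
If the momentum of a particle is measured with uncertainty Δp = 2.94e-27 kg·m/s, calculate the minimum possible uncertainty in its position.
17.935 nm

Using the Heisenberg uncertainty principle:
ΔxΔp ≥ ℏ/2

The minimum uncertainty in position is:
Δx_min = ℏ/(2Δp)
Δx_min = (1.055e-34 J·s) / (2 × 2.940e-27 kg·m/s)
Δx_min = 1.793e-08 m = 17.935 nm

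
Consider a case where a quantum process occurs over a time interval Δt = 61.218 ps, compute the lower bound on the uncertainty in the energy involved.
5.376 μeV

Using the energy-time uncertainty principle:
ΔEΔt ≥ ℏ/2

The minimum uncertainty in energy is:
ΔE_min = ℏ/(2Δt)
ΔE_min = (1.055e-34 J·s) / (2 × 6.122e-11 s)
ΔE_min = 8.613e-25 J = 5.376 μeV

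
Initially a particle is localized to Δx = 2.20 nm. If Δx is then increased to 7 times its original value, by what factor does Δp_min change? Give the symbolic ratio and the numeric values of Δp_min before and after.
Original Δp_min = 2.397 × 10^-26 kg·m/s; new Δp'_min = 3.424 × 10^-27 kg·m/s; ratio Δp'_min/Δp_min = 1/7.

From the uncertainty principle ΔxΔp ≥ ℏ/2, the minimum momentum uncertainty is Δp_min = ℏ/(2Δx).

Original (Δx = 2.20 nm = 2.200e-09 m):
Δp_min = (1.055e-34 J·s)/(2 × 2.200e-09 m) = 2.397e-26 kg·m/s

When Δx → 7Δx:
Δp'_min = ℏ/(2 × 7Δx) = (1/7) × ℏ/(2Δx) = (1/7) × Δp_min
Δp'_min = 1/7 × 2.397e-26 kg·m/s = 3.424e-27 kg·m/s

Since Δp_min ∝ 1/Δx, when Δx is increased to 7 times its original value, Δp_min decreases to 1/7 of its original value.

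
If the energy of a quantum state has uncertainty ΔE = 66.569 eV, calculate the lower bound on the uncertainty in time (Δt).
4.944 as

Using the energy-time uncertainty principle:
ΔEΔt ≥ ℏ/2

The minimum uncertainty in time is:
Δt_min = ℏ/(2ΔE)
Δt_min = (1.055e-34 J·s) / (2 × 1.067e-17 J)
Δt_min = 4.944e-18 s = 4.944 as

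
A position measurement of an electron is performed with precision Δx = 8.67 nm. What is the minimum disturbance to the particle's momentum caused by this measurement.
6.082 × 10^-27 kg·m/s

The uncertainty principle implies that measuring position disturbs momentum:
ΔxΔp ≥ ℏ/2

When we measure position with precision Δx, we necessarily introduce a momentum uncertainty:
Δp ≥ ℏ/(2Δx)
Δp_min = (1.055e-34 J·s) / (2 × 8.670e-09 m)
Δp_min = 6.082e-27 kg·m/s

The more precisely we measure position, the greater the momentum disturbance.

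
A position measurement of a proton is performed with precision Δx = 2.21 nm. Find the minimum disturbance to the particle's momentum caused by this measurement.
2.386 × 10^-26 kg·m/s

The uncertainty principle implies that measuring position disturbs momentum:
ΔxΔp ≥ ℏ/2

When we measure position with precision Δx, we necessarily introduce a momentum uncertainty:
Δp ≥ ℏ/(2Δx)
Δp_min = (1.055e-34 J·s) / (2 × 2.210e-09 m)
Δp_min = 2.386e-26 kg·m/s

The more precisely we measure position, the greater the momentum disturbance.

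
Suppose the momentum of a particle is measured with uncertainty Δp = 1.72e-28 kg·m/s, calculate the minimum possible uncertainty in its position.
306.562 nm

Using the Heisenberg uncertainty principle:
ΔxΔp ≥ ℏ/2

The minimum uncertainty in position is:
Δx_min = ℏ/(2Δp)
Δx_min = (1.055e-34 J·s) / (2 × 1.720e-28 kg·m/s)
Δx_min = 3.066e-07 m = 306.562 nm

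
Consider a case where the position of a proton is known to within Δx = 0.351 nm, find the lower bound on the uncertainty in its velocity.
89.813 m/s

Using the Heisenberg uncertainty principle and Δp = mΔv:
ΔxΔp ≥ ℏ/2
Δx(mΔv) ≥ ℏ/2

The minimum uncertainty in velocity is:
Δv_min = ℏ/(2mΔx)
Δv_min = (1.055e-34 J·s) / (2 × 1.673e-27 kg × 3.510e-10 m)
Δv_min = 8.981e+01 m/s = 89.813 m/s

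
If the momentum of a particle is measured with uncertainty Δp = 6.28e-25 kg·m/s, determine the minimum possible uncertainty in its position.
83.963 pm

Using the Heisenberg uncertainty principle:
ΔxΔp ≥ ℏ/2

The minimum uncertainty in position is:
Δx_min = ℏ/(2Δp)
Δx_min = (1.055e-34 J·s) / (2 × 6.280e-25 kg·m/s)
Δx_min = 8.396e-11 m = 83.963 pm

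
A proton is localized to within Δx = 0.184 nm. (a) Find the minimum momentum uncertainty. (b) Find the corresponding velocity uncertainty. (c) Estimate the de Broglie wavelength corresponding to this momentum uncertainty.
(a) Δp_min = 2.866 × 10^-25 kg·m/s
(b) Δv_min = 171.329 m/s
(c) λ_dB = 2.312 nm

Step-by-step:

(a) From the uncertainty principle:
Δp_min = ℏ/(2Δx) = (1.055e-34 J·s)/(2 × 1.840e-10 m) = 2.866e-25 kg·m/s

(b) The velocity uncertainty:
Δv = Δp/m = (2.866e-25 kg·m/s)/(1.673e-27 kg) = 1.713e+02 m/s = 171.329 m/s

(c) The de Broglie wavelength for this momentum:
λ = h/p = (6.626e-34 J·s)/(2.866e-25 kg·m/s) = 2.312e-09 m = 2.312 nm

Note: The de Broglie wavelength is comparable to the localization size, as expected from wave-particle duality.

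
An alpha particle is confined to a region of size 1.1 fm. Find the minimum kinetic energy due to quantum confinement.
1.079 MeV

Using the uncertainty principle:

1. Position uncertainty: Δx ≈ 1.100e-15 m
2. Minimum momentum uncertainty: Δp = ℏ/(2Δx) = 4.794e-20 kg·m/s
3. Minimum kinetic energy:
   KE = (Δp)²/(2m) = (4.794e-20)²/(2 × 6.645e-27 kg)
   KE = 1.729e-13 J = 1.079 MeV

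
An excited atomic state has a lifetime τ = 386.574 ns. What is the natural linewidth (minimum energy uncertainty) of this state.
851.340 peV

Using the energy-time uncertainty principle:
ΔEΔt ≥ ℏ/2

The lifetime τ represents the time uncertainty Δt.
The natural linewidth (minimum energy uncertainty) is:

ΔE = ℏ/(2τ)
ΔE = (1.055e-34 J·s) / (2 × 3.866e-07 s)
ΔE = 1.364e-28 J = 851.340 peV

This natural linewidth limits the precision of spectroscopic measurements.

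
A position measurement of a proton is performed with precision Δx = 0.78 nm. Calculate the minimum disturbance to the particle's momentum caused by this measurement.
6.760 × 10^-26 kg·m/s

The uncertainty principle implies that measuring position disturbs momentum:
ΔxΔp ≥ ℏ/2

When we measure position with precision Δx, we necessarily introduce a momentum uncertainty:
Δp ≥ ℏ/(2Δx)
Δp_min = (1.055e-34 J·s) / (2 × 7.800e-10 m)
Δp_min = 6.760e-26 kg·m/s

The more precisely we measure position, the greater the momentum disturbance.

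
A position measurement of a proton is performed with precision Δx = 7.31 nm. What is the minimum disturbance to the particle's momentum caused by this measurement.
7.213 × 10^-27 kg·m/s

The uncertainty principle implies that measuring position disturbs momentum:
ΔxΔp ≥ ℏ/2

When we measure position with precision Δx, we necessarily introduce a momentum uncertainty:
Δp ≥ ℏ/(2Δx)
Δp_min = (1.055e-34 J·s) / (2 × 7.310e-09 m)
Δp_min = 7.213e-27 kg·m/s

The more precisely we measure position, the greater the momentum disturbance.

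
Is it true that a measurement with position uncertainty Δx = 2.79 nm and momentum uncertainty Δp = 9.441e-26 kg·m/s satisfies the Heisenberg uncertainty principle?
Yes, it satisfies the uncertainty principle.

Calculate the product ΔxΔp:
ΔxΔp = (2.790e-09 m) × (9.441e-26 kg·m/s)
ΔxΔp = 2.634e-34 J·s

Compare to the minimum allowed value ℏ/2:
ℏ/2 = 5.273e-35 J·s

Since ΔxΔp = 2.634e-34 J·s ≥ 5.273e-35 J·s = ℏ/2,
the measurement satisfies the uncertainty principle.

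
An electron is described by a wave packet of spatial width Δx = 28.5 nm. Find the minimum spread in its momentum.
1.850 × 10^-27 kg·m/s

For a wave packet, the spatial width Δx and momentum spread Δp are related by the uncertainty principle:
ΔxΔp ≥ ℏ/2

The minimum momentum spread is:
Δp_min = ℏ/(2Δx)
Δp_min = (1.055e-34 J·s) / (2 × 2.850e-08 m)
Δp_min = 1.850e-27 kg·m/s

A wave packet cannot have both a well-defined position and well-defined momentum.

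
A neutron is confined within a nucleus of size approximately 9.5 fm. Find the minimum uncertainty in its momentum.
5.550 × 10^-21 kg·m/s

Using the Heisenberg uncertainty principle:
ΔxΔp ≥ ℏ/2

With Δx ≈ L = 9.500e-15 m (the confinement size):
Δp_min = ℏ/(2Δx)
Δp_min = (1.055e-34 J·s) / (2 × 9.500e-15 m)
Δp_min = 5.550e-21 kg·m/s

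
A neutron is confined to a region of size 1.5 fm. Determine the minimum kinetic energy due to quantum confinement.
2.302 MeV

Using the uncertainty principle:

1. Position uncertainty: Δx ≈ 1.500e-15 m
2. Minimum momentum uncertainty: Δp = ℏ/(2Δx) = 3.515e-20 kg·m/s
3. Minimum kinetic energy:
   KE = (Δp)²/(2m) = (3.515e-20)²/(2 × 1.675e-27 kg)
   KE = 3.689e-13 J = 2.302 MeV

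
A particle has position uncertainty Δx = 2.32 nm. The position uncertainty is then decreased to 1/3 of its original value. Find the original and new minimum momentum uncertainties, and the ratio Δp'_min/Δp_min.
Original Δp_min = 2.273 × 10^-26 kg·m/s; new Δp'_min = 6.818 × 10^-26 kg·m/s; ratio Δp'_min/Δp_min = 3.

From the uncertainty principle ΔxΔp ≥ ℏ/2, the minimum momentum uncertainty is Δp_min = ℏ/(2Δx).

Original (Δx = 2.32 nm = 2.320e-09 m):
Δp_min = (1.055e-34 J·s)/(2 × 2.320e-09 m) = 2.273e-26 kg·m/s

When Δx → (1/3)Δx:
Δp'_min = ℏ/(2 × (1/3)Δx) = 3 × ℏ/(2Δx) = 3 × Δp_min
Δp'_min = 3 × 2.273e-26 kg·m/s = 6.818e-26 kg·m/s

Since Δp_min ∝ 1/Δx, when Δx is decreased to 1/3 of its original value, Δp_min increases to 3 times its original value.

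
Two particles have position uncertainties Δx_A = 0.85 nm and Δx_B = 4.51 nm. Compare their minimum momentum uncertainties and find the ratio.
Particle A has the larger minimum momentum uncertainty, by a factor of 5.31.

For each particle, the minimum momentum uncertainty is Δp_min = ℏ/(2Δx):

Particle A: Δp_A = ℏ/(2×8.500e-10 m) = 6.203e-26 kg·m/s
Particle B: Δp_B = ℏ/(2×4.510e-09 m) = 1.169e-26 kg·m/s

Ratio: Δp_A/Δp_B = 5.31

Since Δp_min ∝ 1/Δx, the particle with smaller position uncertainty (A) has larger momentum uncertainty.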